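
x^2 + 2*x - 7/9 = (x - 1/3)*(x + 7/3)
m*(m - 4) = m^2 - 4*m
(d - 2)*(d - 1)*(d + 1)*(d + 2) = d^4 - 5*d^2 + 4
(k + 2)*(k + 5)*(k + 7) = k^3 + 14*k^2 + 59*k + 70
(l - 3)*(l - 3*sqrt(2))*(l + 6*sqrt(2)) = l^3 - 3*l^2 + 3*sqrt(2)*l^2 - 36*l - 9*sqrt(2)*l + 108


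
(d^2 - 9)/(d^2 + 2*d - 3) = (d - 3)/(d - 1)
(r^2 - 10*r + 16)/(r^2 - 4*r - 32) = (r - 2)/(r + 4)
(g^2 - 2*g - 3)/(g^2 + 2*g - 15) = (g + 1)/(g + 5)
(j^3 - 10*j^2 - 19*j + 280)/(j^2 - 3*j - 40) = j - 7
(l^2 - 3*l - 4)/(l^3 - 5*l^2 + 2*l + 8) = 1/(l - 2)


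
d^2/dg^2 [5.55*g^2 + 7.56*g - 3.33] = 11.1000000000000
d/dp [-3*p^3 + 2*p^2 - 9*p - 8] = -9*p^2 + 4*p - 9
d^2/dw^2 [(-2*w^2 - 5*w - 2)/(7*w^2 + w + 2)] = 14*(-33*w^3 - 30*w^2 + 24*w + 4)/(343*w^6 + 147*w^5 + 315*w^4 + 85*w^3 + 90*w^2 + 12*w + 8)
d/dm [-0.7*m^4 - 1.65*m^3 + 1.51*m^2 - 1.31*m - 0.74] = -2.8*m^3 - 4.95*m^2 + 3.02*m - 1.31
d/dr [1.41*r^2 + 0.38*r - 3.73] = 2.82*r + 0.38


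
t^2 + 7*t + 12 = (t + 3)*(t + 4)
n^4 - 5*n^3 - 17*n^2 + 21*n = n*(n - 7)*(n - 1)*(n + 3)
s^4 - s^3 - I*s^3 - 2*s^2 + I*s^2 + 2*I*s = s*(s - 2)*(s + 1)*(s - I)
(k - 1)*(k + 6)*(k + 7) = k^3 + 12*k^2 + 29*k - 42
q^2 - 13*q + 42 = (q - 7)*(q - 6)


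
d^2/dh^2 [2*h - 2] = 0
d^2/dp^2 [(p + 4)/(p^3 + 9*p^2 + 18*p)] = 6*(-p*(p^2 + 9*p + 18)*(p^2 + 6*p + (p + 3)*(p + 4) + 6) + 3*(p + 4)*(p^2 + 6*p + 6)^2)/(p^3*(p^2 + 9*p + 18)^3)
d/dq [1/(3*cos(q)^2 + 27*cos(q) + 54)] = (2*cos(q) + 9)*sin(q)/(3*(cos(q)^2 + 9*cos(q) + 18)^2)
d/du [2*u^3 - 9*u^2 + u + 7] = 6*u^2 - 18*u + 1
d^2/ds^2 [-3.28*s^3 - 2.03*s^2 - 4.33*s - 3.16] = -19.68*s - 4.06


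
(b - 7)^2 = b^2 - 14*b + 49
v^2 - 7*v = v*(v - 7)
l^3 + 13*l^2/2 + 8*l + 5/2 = (l + 1/2)*(l + 1)*(l + 5)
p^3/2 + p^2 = p^2*(p/2 + 1)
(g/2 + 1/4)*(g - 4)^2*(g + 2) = g^4/2 - 11*g^3/4 - 3*g^2/2 + 16*g + 8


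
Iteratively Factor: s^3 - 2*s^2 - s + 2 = (s + 1)*(s^2 - 3*s + 2) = (s - 1)*(s + 1)*(s - 2)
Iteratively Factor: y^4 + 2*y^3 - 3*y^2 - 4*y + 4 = (y + 2)*(y^3 - 3*y + 2) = (y - 1)*(y + 2)*(y^2 + y - 2) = (y - 1)*(y + 2)^2*(y - 1)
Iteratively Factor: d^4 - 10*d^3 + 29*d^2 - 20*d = (d - 4)*(d^3 - 6*d^2 + 5*d) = (d - 4)*(d - 1)*(d^2 - 5*d) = (d - 5)*(d - 4)*(d - 1)*(d)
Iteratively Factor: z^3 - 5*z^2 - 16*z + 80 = (z + 4)*(z^2 - 9*z + 20) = (z - 5)*(z + 4)*(z - 4)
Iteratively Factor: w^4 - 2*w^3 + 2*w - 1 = (w - 1)*(w^3 - w^2 - w + 1) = (w - 1)*(w + 1)*(w^2 - 2*w + 1) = (w - 1)^2*(w + 1)*(w - 1)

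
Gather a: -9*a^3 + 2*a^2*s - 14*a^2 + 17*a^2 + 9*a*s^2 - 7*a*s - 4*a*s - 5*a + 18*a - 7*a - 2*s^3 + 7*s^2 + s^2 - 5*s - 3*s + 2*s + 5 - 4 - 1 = -9*a^3 + a^2*(2*s + 3) + a*(9*s^2 - 11*s + 6) - 2*s^3 + 8*s^2 - 6*s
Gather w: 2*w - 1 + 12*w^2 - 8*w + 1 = 12*w^2 - 6*w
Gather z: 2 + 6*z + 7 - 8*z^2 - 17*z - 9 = -8*z^2 - 11*z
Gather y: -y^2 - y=-y^2 - y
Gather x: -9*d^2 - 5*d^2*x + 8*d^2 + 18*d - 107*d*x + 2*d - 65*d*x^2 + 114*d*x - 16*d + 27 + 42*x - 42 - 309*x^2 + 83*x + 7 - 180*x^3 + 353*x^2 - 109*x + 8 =-d^2 + 4*d - 180*x^3 + x^2*(44 - 65*d) + x*(-5*d^2 + 7*d + 16)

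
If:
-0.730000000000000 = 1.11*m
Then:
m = -0.66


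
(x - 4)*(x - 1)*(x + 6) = x^3 + x^2 - 26*x + 24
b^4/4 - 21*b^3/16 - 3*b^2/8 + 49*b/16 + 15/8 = (b/4 + 1/4)*(b - 5)*(b - 2)*(b + 3/4)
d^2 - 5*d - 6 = (d - 6)*(d + 1)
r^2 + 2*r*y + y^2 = (r + y)^2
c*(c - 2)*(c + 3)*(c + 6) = c^4 + 7*c^3 - 36*c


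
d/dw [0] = 0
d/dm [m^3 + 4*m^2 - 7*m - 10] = 3*m^2 + 8*m - 7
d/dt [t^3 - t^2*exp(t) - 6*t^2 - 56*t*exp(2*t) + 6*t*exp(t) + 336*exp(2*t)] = -t^2*exp(t) + 3*t^2 - 112*t*exp(2*t) + 4*t*exp(t) - 12*t + 616*exp(2*t) + 6*exp(t)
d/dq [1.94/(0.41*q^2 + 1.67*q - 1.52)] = (-1.5908*q - 3.2398)/(0.41*q^2 + 1.67*q - 1.52)^2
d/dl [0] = 0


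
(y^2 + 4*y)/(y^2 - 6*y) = (y + 4)/(y - 6)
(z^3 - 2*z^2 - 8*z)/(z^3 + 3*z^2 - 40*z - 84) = z*(z - 4)/(z^2 + z - 42)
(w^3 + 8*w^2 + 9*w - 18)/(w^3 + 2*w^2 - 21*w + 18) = (w + 3)/(w - 3)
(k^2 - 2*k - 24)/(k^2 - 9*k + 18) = (k + 4)/(k - 3)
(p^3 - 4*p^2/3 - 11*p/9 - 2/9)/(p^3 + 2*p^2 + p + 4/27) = 3*(p - 2)/(3*p + 4)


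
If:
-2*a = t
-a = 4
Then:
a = -4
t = 8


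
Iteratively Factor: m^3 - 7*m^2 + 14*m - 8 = (m - 1)*(m^2 - 6*m + 8) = (m - 4)*(m - 1)*(m - 2)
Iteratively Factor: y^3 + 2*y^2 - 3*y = (y - 1)*(y^2 + 3*y) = (y - 1)*(y + 3)*(y)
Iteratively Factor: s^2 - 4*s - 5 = (s - 5)*(s + 1)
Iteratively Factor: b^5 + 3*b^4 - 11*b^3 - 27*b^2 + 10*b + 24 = (b + 2)*(b^4 + b^3 - 13*b^2 - b + 12) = (b + 1)*(b + 2)*(b^3 - 13*b + 12) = (b - 3)*(b + 1)*(b + 2)*(b^2 + 3*b - 4) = (b - 3)*(b + 1)*(b + 2)*(b + 4)*(b - 1)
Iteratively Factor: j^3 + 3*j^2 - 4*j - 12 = (j + 3)*(j^2 - 4) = (j - 2)*(j + 3)*(j + 2)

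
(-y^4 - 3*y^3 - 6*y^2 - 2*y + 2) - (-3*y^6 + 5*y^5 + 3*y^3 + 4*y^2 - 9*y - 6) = 3*y^6 - 5*y^5 - y^4 - 6*y^3 - 10*y^2 + 7*y + 8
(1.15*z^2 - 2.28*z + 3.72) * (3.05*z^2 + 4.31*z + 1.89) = 3.5075*z^4 - 1.9975*z^3 + 3.6927*z^2 + 11.724*z + 7.0308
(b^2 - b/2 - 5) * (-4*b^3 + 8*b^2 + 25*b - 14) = -4*b^5 + 10*b^4 + 41*b^3 - 133*b^2/2 - 118*b + 70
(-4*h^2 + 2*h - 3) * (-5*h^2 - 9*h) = 20*h^4 + 26*h^3 - 3*h^2 + 27*h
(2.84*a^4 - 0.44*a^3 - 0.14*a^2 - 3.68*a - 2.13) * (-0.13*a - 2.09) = -0.3692*a^5 - 5.8784*a^4 + 0.9378*a^3 + 0.771*a^2 + 7.9681*a + 4.4517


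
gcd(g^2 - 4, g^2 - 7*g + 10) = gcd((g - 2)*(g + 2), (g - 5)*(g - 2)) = g - 2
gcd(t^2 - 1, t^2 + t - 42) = 1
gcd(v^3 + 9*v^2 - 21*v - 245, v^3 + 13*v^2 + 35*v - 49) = v^2 + 14*v + 49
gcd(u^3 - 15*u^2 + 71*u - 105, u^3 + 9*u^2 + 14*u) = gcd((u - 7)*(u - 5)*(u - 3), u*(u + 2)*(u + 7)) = 1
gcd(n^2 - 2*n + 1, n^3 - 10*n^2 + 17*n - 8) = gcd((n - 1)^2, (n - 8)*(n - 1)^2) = n^2 - 2*n + 1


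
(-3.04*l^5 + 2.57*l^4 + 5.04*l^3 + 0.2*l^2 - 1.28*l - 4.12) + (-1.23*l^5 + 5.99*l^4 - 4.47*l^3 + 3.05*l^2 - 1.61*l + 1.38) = -4.27*l^5 + 8.56*l^4 + 0.57*l^3 + 3.25*l^2 - 2.89*l - 2.74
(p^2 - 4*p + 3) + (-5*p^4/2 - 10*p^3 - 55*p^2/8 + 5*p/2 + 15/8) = -5*p^4/2 - 10*p^3 - 47*p^2/8 - 3*p/2 + 39/8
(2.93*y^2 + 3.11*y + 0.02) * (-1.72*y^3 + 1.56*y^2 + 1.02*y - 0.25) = -5.0396*y^5 - 0.7784*y^4 + 7.8058*y^3 + 2.4709*y^2 - 0.7571*y - 0.005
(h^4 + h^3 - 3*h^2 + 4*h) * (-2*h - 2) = -2*h^5 - 4*h^4 + 4*h^3 - 2*h^2 - 8*h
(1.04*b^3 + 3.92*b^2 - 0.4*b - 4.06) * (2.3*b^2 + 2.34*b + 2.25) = 2.392*b^5 + 11.4496*b^4 + 10.5928*b^3 - 1.454*b^2 - 10.4004*b - 9.135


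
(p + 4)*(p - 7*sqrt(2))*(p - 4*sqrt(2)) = p^3 - 11*sqrt(2)*p^2 + 4*p^2 - 44*sqrt(2)*p + 56*p + 224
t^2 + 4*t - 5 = (t - 1)*(t + 5)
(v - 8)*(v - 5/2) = v^2 - 21*v/2 + 20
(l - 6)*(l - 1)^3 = l^4 - 9*l^3 + 21*l^2 - 19*l + 6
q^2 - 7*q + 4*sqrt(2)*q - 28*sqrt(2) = (q - 7)*(q + 4*sqrt(2))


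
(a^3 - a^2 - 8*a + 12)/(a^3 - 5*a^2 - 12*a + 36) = (a - 2)/(a - 6)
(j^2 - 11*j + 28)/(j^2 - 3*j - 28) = (j - 4)/(j + 4)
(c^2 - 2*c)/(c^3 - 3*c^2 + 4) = c/(c^2 - c - 2)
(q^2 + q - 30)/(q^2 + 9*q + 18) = (q - 5)/(q + 3)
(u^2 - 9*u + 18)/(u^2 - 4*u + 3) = (u - 6)/(u - 1)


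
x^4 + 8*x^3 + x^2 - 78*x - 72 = (x - 3)*(x + 1)*(x + 4)*(x + 6)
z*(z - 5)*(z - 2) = z^3 - 7*z^2 + 10*z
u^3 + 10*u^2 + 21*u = u*(u + 3)*(u + 7)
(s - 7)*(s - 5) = s^2 - 12*s + 35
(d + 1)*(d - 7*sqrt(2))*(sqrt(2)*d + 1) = sqrt(2)*d^3 - 13*d^2 + sqrt(2)*d^2 - 13*d - 7*sqrt(2)*d - 7*sqrt(2)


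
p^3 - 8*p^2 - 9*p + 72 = (p - 8)*(p - 3)*(p + 3)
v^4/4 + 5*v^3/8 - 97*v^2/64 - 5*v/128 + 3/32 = (v/4 + 1)*(v - 3/2)*(v - 1/4)*(v + 1/4)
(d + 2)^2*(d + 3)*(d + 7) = d^4 + 14*d^3 + 65*d^2 + 124*d + 84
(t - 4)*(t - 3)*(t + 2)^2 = t^4 - 3*t^3 - 12*t^2 + 20*t + 48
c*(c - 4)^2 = c^3 - 8*c^2 + 16*c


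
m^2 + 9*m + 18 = (m + 3)*(m + 6)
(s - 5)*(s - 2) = s^2 - 7*s + 10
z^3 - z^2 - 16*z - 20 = (z - 5)*(z + 2)^2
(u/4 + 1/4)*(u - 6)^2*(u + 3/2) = u^4/4 - 19*u^3/8 + 15*u^2/8 + 18*u + 27/2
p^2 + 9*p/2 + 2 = (p + 1/2)*(p + 4)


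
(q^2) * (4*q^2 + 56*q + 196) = 4*q^4 + 56*q^3 + 196*q^2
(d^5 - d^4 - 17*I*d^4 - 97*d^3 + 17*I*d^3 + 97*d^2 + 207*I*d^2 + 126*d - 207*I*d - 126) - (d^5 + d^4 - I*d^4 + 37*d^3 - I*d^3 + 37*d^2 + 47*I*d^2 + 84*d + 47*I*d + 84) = -2*d^4 - 16*I*d^4 - 134*d^3 + 18*I*d^3 + 60*d^2 + 160*I*d^2 + 42*d - 254*I*d - 210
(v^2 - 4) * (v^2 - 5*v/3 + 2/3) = v^4 - 5*v^3/3 - 10*v^2/3 + 20*v/3 - 8/3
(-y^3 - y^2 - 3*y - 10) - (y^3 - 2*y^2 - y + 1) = -2*y^3 + y^2 - 2*y - 11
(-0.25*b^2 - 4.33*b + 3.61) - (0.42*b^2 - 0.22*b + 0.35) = -0.67*b^2 - 4.11*b + 3.26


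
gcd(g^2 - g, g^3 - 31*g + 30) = g - 1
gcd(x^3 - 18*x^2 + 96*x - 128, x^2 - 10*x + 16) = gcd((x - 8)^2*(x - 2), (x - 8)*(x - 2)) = x^2 - 10*x + 16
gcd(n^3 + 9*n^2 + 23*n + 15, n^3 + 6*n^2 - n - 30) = n^2 + 8*n + 15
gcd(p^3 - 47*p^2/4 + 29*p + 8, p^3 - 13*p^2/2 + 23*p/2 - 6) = p - 4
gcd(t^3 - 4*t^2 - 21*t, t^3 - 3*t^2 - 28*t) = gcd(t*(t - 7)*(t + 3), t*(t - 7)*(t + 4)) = t^2 - 7*t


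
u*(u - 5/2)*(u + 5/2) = u^3 - 25*u/4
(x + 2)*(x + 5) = x^2 + 7*x + 10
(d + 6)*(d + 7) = d^2 + 13*d + 42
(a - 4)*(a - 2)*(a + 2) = a^3 - 4*a^2 - 4*a + 16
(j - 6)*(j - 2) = j^2 - 8*j + 12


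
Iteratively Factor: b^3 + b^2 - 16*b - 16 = (b + 4)*(b^2 - 3*b - 4) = (b + 1)*(b + 4)*(b - 4)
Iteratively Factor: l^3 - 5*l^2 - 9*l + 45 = (l + 3)*(l^2 - 8*l + 15) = (l - 3)*(l + 3)*(l - 5)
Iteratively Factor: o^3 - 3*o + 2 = (o + 2)*(o^2 - 2*o + 1) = (o - 1)*(o + 2)*(o - 1)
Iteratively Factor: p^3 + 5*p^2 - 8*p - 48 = (p + 4)*(p^2 + p - 12) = (p + 4)^2*(p - 3)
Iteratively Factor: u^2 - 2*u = (u)*(u - 2)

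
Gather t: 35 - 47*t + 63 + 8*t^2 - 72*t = 8*t^2 - 119*t + 98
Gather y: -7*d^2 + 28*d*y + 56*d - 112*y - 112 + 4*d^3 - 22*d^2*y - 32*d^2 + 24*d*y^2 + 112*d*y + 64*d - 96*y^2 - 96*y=4*d^3 - 39*d^2 + 120*d + y^2*(24*d - 96) + y*(-22*d^2 + 140*d - 208) - 112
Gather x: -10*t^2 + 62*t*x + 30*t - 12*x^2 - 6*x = -10*t^2 + 30*t - 12*x^2 + x*(62*t - 6)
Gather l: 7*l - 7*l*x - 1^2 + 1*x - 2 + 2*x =l*(7 - 7*x) + 3*x - 3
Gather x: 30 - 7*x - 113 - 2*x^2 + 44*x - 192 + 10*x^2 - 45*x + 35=8*x^2 - 8*x - 240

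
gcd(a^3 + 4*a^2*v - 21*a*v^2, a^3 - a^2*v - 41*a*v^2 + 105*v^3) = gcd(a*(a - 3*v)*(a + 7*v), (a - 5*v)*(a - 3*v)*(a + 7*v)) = -a^2 - 4*a*v + 21*v^2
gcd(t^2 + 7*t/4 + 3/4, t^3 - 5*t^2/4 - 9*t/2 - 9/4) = t^2 + 7*t/4 + 3/4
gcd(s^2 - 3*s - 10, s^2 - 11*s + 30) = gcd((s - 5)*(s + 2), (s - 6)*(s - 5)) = s - 5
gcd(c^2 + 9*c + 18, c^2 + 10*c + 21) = c + 3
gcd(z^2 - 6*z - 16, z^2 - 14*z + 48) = z - 8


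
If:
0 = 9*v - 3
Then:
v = 1/3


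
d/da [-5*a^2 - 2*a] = -10*a - 2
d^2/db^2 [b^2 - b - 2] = 2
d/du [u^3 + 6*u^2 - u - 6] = 3*u^2 + 12*u - 1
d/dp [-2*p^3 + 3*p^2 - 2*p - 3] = -6*p^2 + 6*p - 2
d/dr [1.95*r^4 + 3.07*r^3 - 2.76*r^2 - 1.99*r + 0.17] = 7.8*r^3 + 9.21*r^2 - 5.52*r - 1.99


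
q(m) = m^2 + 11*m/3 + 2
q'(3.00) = 9.67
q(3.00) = 22.00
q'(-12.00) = -20.33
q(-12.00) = 102.00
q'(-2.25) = -0.83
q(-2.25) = -1.19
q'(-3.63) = -3.59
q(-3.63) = 1.87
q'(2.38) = 8.43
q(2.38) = 16.39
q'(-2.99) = -2.31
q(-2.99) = -0.02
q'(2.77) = 9.21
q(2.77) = 19.83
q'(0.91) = 5.49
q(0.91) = 6.16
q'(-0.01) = 3.65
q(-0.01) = 1.96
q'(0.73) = 5.13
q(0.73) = 5.21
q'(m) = 2*m + 11/3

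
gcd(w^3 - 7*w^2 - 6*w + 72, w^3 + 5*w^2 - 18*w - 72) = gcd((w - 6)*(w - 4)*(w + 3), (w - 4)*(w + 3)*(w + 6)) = w^2 - w - 12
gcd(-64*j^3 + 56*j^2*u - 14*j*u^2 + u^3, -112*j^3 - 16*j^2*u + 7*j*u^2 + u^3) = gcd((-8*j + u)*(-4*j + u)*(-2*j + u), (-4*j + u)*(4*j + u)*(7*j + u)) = -4*j + u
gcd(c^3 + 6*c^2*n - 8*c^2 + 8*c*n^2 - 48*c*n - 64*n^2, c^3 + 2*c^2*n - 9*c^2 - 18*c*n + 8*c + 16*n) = c^2 + 2*c*n - 8*c - 16*n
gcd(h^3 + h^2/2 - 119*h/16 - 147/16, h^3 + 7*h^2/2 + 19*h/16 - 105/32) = h + 7/4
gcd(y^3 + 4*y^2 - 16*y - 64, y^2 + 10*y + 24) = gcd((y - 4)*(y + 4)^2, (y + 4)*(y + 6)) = y + 4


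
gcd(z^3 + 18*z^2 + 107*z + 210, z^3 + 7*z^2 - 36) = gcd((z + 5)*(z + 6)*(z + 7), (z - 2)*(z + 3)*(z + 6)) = z + 6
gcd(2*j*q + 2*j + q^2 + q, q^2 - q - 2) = q + 1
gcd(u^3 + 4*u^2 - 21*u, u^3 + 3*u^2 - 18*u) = u^2 - 3*u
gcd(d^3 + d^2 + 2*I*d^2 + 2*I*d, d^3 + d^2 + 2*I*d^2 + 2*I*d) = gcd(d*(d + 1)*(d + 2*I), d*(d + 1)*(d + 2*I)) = d^3 + d^2*(1 + 2*I) + 2*I*d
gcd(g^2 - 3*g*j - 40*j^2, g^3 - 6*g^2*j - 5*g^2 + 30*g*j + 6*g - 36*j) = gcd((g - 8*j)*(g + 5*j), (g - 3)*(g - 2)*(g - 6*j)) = 1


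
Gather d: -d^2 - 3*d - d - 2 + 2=-d^2 - 4*d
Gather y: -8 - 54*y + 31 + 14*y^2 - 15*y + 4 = 14*y^2 - 69*y + 27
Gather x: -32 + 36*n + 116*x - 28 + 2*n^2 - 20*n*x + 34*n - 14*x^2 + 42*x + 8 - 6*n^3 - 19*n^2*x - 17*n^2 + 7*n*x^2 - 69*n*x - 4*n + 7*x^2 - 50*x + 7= -6*n^3 - 15*n^2 + 66*n + x^2*(7*n - 7) + x*(-19*n^2 - 89*n + 108) - 45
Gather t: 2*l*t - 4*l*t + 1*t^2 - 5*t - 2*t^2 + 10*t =-t^2 + t*(5 - 2*l)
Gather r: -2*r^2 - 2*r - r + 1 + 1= -2*r^2 - 3*r + 2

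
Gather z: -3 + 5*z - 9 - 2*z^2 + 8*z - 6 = -2*z^2 + 13*z - 18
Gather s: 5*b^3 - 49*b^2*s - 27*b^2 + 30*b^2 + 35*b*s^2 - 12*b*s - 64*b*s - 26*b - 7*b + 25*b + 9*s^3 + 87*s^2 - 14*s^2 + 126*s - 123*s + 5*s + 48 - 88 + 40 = 5*b^3 + 3*b^2 - 8*b + 9*s^3 + s^2*(35*b + 73) + s*(-49*b^2 - 76*b + 8)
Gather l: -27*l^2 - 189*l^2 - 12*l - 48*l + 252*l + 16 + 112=-216*l^2 + 192*l + 128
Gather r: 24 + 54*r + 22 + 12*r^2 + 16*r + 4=12*r^2 + 70*r + 50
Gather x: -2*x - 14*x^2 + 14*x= -14*x^2 + 12*x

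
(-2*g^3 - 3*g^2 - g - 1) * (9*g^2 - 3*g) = -18*g^5 - 21*g^4 - 6*g^2 + 3*g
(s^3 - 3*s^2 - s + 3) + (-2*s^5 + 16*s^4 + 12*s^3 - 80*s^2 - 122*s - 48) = -2*s^5 + 16*s^4 + 13*s^3 - 83*s^2 - 123*s - 45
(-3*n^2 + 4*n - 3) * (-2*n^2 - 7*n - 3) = 6*n^4 + 13*n^3 - 13*n^2 + 9*n + 9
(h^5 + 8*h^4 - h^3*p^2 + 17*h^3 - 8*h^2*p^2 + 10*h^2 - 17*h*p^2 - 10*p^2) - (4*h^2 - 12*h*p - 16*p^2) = h^5 + 8*h^4 - h^3*p^2 + 17*h^3 - 8*h^2*p^2 + 6*h^2 - 17*h*p^2 + 12*h*p + 6*p^2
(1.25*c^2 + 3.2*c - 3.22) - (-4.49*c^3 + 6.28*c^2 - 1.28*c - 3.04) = 4.49*c^3 - 5.03*c^2 + 4.48*c - 0.18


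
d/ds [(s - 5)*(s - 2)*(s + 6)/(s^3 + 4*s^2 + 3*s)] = 5*(s^4 + 14*s^3 - 11*s^2 - 96*s - 36)/(s^2*(s^4 + 8*s^3 + 22*s^2 + 24*s + 9))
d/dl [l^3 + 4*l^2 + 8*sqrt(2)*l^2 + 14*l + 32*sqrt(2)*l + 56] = 3*l^2 + 8*l + 16*sqrt(2)*l + 14 + 32*sqrt(2)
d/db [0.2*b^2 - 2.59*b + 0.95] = 0.4*b - 2.59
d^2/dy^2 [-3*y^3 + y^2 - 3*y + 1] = 2 - 18*y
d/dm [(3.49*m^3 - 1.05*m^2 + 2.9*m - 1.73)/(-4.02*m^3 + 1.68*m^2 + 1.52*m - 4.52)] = (1.6422*m^4 + 33.9256*m^3 - 74.6562*m^2 + 15.3048*m - 10.4784)/(16.1604*m^6 - 13.5072*m^5 - 9.3984*m^4 + 41.448*m^3 - 12.8768*m^2 - 13.7408*m + 20.4304)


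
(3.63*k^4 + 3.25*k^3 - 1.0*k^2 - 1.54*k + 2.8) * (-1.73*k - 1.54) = -6.2799*k^5 - 11.2127*k^4 - 3.275*k^3 + 4.2042*k^2 - 2.4724*k - 4.312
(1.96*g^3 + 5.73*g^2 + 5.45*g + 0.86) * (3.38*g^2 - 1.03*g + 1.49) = 6.6248*g^5 + 17.3486*g^4 + 15.4395*g^3 + 5.831*g^2 + 7.2347*g + 1.2814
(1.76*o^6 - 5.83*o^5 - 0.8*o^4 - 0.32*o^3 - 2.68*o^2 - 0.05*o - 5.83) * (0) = 0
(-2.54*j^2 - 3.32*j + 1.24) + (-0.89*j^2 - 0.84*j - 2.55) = -3.43*j^2 - 4.16*j - 1.31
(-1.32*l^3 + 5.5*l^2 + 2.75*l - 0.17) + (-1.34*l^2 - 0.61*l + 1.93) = -1.32*l^3 + 4.16*l^2 + 2.14*l + 1.76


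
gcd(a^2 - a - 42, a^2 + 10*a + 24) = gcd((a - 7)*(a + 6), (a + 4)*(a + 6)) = a + 6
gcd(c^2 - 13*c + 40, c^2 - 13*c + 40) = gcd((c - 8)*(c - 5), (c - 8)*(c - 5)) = c^2 - 13*c + 40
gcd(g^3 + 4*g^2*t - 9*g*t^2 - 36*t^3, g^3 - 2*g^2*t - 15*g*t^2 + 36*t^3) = -g^2 - g*t + 12*t^2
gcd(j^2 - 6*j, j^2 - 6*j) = j^2 - 6*j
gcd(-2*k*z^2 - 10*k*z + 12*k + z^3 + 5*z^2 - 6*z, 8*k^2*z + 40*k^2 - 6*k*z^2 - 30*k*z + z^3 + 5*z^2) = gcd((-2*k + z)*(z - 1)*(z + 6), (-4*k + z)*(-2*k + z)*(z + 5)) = -2*k + z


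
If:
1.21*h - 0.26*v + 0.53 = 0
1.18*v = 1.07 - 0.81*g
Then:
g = 1.32098765432099 - 1.45679012345679*v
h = 0.214876033057851*v - 0.43801652892562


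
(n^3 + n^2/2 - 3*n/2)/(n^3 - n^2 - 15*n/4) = 2*(n - 1)/(2*n - 5)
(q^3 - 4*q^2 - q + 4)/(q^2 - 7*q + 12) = (q^2 - 1)/(q - 3)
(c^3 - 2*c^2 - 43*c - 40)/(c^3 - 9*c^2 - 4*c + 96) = (c^2 + 6*c + 5)/(c^2 - c - 12)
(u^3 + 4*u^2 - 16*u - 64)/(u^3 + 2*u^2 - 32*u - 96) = (u - 4)/(u - 6)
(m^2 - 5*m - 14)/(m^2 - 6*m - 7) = (m + 2)/(m + 1)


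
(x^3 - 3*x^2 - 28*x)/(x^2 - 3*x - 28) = x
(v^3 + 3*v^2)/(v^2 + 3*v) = v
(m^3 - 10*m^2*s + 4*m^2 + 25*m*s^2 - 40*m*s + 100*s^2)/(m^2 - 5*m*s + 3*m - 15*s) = (m^2 - 5*m*s + 4*m - 20*s)/(m + 3)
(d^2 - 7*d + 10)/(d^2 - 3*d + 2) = (d - 5)/(d - 1)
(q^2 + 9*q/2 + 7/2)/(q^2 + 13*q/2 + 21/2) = (q + 1)/(q + 3)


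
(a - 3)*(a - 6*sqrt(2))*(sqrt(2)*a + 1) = sqrt(2)*a^3 - 11*a^2 - 3*sqrt(2)*a^2 - 6*sqrt(2)*a + 33*a + 18*sqrt(2)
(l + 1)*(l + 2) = l^2 + 3*l + 2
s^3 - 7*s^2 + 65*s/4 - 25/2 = (s - 5/2)^2*(s - 2)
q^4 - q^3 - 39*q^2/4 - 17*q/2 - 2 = (q - 4)*(q + 1/2)^2*(q + 2)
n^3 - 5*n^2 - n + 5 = (n - 5)*(n - 1)*(n + 1)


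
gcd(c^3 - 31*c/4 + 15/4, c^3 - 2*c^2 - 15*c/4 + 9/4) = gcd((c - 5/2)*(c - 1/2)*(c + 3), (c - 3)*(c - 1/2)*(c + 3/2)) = c - 1/2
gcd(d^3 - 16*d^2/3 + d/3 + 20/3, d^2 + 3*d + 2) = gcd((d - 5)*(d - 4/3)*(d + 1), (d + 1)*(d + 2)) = d + 1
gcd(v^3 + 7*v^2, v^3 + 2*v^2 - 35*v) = v^2 + 7*v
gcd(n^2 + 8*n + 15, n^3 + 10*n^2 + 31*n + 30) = n^2 + 8*n + 15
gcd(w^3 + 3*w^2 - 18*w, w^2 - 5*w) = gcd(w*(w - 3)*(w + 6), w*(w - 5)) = w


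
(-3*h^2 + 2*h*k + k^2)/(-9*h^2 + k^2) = (h - k)/(3*h - k)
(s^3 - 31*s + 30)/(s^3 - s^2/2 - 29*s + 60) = 2*(s^2 - 6*s + 5)/(2*s^2 - 13*s + 20)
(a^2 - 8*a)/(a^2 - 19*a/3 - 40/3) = 3*a/(3*a + 5)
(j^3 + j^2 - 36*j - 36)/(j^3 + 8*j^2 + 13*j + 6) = (j - 6)/(j + 1)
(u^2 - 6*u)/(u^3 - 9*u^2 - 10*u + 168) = u/(u^2 - 3*u - 28)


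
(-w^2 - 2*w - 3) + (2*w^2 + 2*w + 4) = w^2 + 1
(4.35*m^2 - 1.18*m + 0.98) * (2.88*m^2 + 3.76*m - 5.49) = 12.528*m^4 + 12.9576*m^3 - 25.4959*m^2 + 10.163*m - 5.3802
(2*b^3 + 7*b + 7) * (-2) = -4*b^3 - 14*b - 14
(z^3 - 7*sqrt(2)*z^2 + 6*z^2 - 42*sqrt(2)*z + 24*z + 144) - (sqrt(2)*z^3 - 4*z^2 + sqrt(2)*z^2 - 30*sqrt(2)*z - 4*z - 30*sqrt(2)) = -sqrt(2)*z^3 + z^3 - 8*sqrt(2)*z^2 + 10*z^2 - 12*sqrt(2)*z + 28*z + 30*sqrt(2) + 144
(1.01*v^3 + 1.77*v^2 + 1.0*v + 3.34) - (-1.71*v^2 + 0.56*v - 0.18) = 1.01*v^3 + 3.48*v^2 + 0.44*v + 3.52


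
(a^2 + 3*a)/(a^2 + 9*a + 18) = a/(a + 6)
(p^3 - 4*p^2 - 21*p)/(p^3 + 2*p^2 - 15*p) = (p^2 - 4*p - 21)/(p^2 + 2*p - 15)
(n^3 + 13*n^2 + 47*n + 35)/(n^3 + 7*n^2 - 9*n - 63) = (n^2 + 6*n + 5)/(n^2 - 9)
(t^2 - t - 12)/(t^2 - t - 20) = (-t^2 + t + 12)/(-t^2 + t + 20)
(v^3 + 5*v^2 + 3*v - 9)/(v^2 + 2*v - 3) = v + 3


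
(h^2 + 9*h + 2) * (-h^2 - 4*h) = -h^4 - 13*h^3 - 38*h^2 - 8*h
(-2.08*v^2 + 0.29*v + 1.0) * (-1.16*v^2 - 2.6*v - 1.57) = 2.4128*v^4 + 5.0716*v^3 + 1.3516*v^2 - 3.0553*v - 1.57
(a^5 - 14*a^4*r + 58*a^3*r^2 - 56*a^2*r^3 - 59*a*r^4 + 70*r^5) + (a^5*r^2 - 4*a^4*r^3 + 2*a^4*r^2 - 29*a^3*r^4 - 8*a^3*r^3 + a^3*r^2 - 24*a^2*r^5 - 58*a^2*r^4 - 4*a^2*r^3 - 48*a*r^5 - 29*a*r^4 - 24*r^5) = a^5*r^2 + a^5 - 4*a^4*r^3 + 2*a^4*r^2 - 14*a^4*r - 29*a^3*r^4 - 8*a^3*r^3 + 59*a^3*r^2 - 24*a^2*r^5 - 58*a^2*r^4 - 60*a^2*r^3 - 48*a*r^5 - 88*a*r^4 + 46*r^5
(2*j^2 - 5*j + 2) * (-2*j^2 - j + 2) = -4*j^4 + 8*j^3 + 5*j^2 - 12*j + 4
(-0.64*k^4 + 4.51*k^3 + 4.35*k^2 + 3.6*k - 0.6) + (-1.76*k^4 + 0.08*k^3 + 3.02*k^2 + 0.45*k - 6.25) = -2.4*k^4 + 4.59*k^3 + 7.37*k^2 + 4.05*k - 6.85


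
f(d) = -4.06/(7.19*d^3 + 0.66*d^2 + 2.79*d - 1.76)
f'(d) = -4.06*(-21.57*d^2 - 1.32*d - 2.79)/(7.19*d^3 + 0.66*d^2 + 2.79*d - 1.76)^2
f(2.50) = -0.03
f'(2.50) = 0.04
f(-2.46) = 0.04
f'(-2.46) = 0.04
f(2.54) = -0.03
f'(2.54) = 0.04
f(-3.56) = 0.01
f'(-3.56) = 0.01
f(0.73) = -1.19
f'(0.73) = 5.28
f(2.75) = -0.03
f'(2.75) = 0.03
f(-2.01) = 0.06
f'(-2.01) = 0.09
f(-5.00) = 0.00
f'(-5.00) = 0.00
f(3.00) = -0.02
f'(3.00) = 0.02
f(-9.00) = 0.00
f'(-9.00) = 0.00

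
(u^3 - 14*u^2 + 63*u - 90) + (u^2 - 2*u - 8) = u^3 - 13*u^2 + 61*u - 98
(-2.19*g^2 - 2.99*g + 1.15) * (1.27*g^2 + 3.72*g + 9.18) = -2.7813*g^4 - 11.9441*g^3 - 29.7665*g^2 - 23.1702*g + 10.557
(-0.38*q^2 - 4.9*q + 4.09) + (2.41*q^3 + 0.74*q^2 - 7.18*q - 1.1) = 2.41*q^3 + 0.36*q^2 - 12.08*q + 2.99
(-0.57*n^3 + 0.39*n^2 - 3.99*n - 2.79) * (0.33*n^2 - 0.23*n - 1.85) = -0.1881*n^5 + 0.2598*n^4 - 0.3519*n^3 - 0.7245*n^2 + 8.0232*n + 5.1615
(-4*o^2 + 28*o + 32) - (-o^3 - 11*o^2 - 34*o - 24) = o^3 + 7*o^2 + 62*o + 56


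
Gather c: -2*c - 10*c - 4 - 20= -12*c - 24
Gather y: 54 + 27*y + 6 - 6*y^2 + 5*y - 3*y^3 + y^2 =-3*y^3 - 5*y^2 + 32*y + 60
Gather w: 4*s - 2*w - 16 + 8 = 4*s - 2*w - 8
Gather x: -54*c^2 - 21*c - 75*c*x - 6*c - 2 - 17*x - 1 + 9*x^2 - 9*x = -54*c^2 - 27*c + 9*x^2 + x*(-75*c - 26) - 3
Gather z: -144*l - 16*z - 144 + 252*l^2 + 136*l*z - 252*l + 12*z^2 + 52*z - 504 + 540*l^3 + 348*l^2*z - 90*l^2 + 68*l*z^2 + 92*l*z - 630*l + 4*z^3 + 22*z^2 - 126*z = 540*l^3 + 162*l^2 - 1026*l + 4*z^3 + z^2*(68*l + 34) + z*(348*l^2 + 228*l - 90) - 648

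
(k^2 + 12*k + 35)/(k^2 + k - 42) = (k + 5)/(k - 6)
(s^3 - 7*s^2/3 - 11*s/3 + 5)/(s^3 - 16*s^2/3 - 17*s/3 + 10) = (s - 3)/(s - 6)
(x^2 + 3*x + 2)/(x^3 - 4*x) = (x + 1)/(x*(x - 2))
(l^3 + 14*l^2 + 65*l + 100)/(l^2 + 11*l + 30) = (l^2 + 9*l + 20)/(l + 6)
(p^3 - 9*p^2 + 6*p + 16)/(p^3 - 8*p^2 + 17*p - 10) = (p^2 - 7*p - 8)/(p^2 - 6*p + 5)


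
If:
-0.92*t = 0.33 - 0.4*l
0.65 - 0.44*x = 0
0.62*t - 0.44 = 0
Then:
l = 2.46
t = 0.71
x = 1.48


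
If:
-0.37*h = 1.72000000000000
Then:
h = -4.65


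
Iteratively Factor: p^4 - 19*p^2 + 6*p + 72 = (p + 2)*(p^3 - 2*p^2 - 15*p + 36) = (p - 3)*(p + 2)*(p^2 + p - 12) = (p - 3)*(p + 2)*(p + 4)*(p - 3)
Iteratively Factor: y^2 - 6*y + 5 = (y - 1)*(y - 5)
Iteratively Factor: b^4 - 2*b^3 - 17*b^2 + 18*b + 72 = (b - 3)*(b^3 + b^2 - 14*b - 24) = (b - 3)*(b + 3)*(b^2 - 2*b - 8) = (b - 3)*(b + 2)*(b + 3)*(b - 4)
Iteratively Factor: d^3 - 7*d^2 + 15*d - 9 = (d - 3)*(d^2 - 4*d + 3) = (d - 3)*(d - 1)*(d - 3)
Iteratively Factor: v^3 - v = (v + 1)*(v^2 - v) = (v - 1)*(v + 1)*(v)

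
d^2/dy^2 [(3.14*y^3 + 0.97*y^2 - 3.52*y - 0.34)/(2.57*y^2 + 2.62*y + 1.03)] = (-5.6843418860808e-14*y^4 - 33.0766479999999*y^3 + 21.961506*y^2 + 62.157972*y + 18.188526)/(16.974593*y^6 + 51.914514*y^5 + 73.333665*y^4 + 59.59714*y^3 + 29.390535*y^2 + 8.338674*y + 1.092727)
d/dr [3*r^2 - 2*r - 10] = 6*r - 2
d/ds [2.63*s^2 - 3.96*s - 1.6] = 5.26*s - 3.96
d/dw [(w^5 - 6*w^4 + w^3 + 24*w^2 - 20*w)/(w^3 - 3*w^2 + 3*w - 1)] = (2*w^4 - 9*w^3 + 15*w^2 - 12*w - 20)/(w^3 - 3*w^2 + 3*w - 1)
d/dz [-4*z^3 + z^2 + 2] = 2*z*(1 - 6*z)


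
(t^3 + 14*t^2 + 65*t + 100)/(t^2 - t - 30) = (t^2 + 9*t + 20)/(t - 6)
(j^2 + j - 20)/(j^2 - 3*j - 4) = (j + 5)/(j + 1)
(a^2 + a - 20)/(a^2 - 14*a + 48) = (a^2 + a - 20)/(a^2 - 14*a + 48)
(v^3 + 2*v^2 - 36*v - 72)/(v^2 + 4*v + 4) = (v^2 - 36)/(v + 2)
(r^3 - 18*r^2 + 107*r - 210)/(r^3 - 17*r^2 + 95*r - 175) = (r - 6)/(r - 5)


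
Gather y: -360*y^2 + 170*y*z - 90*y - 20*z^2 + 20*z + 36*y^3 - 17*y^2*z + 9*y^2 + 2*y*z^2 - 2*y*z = 36*y^3 + y^2*(-17*z - 351) + y*(2*z^2 + 168*z - 90) - 20*z^2 + 20*z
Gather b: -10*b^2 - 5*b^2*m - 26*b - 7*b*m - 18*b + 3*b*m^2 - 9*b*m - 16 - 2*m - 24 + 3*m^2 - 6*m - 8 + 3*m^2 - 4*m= b^2*(-5*m - 10) + b*(3*m^2 - 16*m - 44) + 6*m^2 - 12*m - 48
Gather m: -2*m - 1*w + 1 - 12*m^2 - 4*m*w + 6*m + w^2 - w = -12*m^2 + m*(4 - 4*w) + w^2 - 2*w + 1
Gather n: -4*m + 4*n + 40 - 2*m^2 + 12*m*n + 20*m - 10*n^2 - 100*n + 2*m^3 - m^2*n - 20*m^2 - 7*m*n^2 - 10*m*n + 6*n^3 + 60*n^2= 2*m^3 - 22*m^2 + 16*m + 6*n^3 + n^2*(50 - 7*m) + n*(-m^2 + 2*m - 96) + 40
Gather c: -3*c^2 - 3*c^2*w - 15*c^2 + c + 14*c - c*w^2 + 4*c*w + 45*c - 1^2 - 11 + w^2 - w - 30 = c^2*(-3*w - 18) + c*(-w^2 + 4*w + 60) + w^2 - w - 42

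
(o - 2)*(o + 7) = o^2 + 5*o - 14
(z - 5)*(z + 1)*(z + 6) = z^3 + 2*z^2 - 29*z - 30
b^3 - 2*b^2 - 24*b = b*(b - 6)*(b + 4)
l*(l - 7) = l^2 - 7*l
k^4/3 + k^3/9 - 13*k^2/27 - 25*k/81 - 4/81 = (k/3 + 1/3)*(k - 4/3)*(k + 1/3)^2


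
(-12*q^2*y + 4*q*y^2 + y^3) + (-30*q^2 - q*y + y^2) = -12*q^2*y - 30*q^2 + 4*q*y^2 - q*y + y^3 + y^2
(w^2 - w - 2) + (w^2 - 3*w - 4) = 2*w^2 - 4*w - 6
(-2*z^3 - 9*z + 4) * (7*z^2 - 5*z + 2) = -14*z^5 + 10*z^4 - 67*z^3 + 73*z^2 - 38*z + 8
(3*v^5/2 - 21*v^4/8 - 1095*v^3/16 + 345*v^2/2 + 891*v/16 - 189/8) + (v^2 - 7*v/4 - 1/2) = 3*v^5/2 - 21*v^4/8 - 1095*v^3/16 + 347*v^2/2 + 863*v/16 - 193/8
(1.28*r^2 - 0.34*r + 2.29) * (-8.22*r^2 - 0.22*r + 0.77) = -10.5216*r^4 + 2.5132*r^3 - 17.7634*r^2 - 0.7656*r + 1.7633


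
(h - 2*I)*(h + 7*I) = h^2 + 5*I*h + 14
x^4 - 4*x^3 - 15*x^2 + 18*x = x*(x - 6)*(x - 1)*(x + 3)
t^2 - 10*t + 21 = (t - 7)*(t - 3)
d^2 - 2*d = d*(d - 2)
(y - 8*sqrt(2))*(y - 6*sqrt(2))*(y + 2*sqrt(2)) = y^3 - 12*sqrt(2)*y^2 + 40*y + 192*sqrt(2)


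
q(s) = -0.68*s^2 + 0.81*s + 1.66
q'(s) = 0.81 - 1.36*s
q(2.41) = -0.34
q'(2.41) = -2.47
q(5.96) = -17.67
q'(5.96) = -7.30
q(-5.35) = -22.14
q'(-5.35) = 8.09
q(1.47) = 1.38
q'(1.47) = -1.19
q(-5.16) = -20.63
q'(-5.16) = 7.83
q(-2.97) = -6.74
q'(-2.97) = 4.85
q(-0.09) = 1.58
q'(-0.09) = 0.93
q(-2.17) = -3.30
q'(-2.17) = 3.76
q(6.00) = -17.96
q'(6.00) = -7.35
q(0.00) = 1.66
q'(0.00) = 0.81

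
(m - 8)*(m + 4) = m^2 - 4*m - 32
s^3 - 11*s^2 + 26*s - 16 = (s - 8)*(s - 2)*(s - 1)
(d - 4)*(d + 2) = d^2 - 2*d - 8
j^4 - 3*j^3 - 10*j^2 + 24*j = j*(j - 4)*(j - 2)*(j + 3)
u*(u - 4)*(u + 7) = u^3 + 3*u^2 - 28*u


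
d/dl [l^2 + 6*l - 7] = 2*l + 6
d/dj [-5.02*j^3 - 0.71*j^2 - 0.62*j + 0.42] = -15.06*j^2 - 1.42*j - 0.62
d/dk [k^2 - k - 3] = 2*k - 1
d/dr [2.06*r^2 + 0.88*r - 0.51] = 4.12*r + 0.88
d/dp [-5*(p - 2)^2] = 20 - 10*p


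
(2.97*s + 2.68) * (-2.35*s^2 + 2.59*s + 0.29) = -6.9795*s^3 + 1.3943*s^2 + 7.8025*s + 0.7772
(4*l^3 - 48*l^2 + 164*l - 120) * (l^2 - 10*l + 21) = 4*l^5 - 88*l^4 + 728*l^3 - 2768*l^2 + 4644*l - 2520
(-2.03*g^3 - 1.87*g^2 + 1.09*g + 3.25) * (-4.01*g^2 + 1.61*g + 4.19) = 8.1403*g^5 + 4.2304*g^4 - 15.8873*g^3 - 19.1129*g^2 + 9.7996*g + 13.6175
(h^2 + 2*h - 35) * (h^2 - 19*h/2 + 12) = h^4 - 15*h^3/2 - 42*h^2 + 713*h/2 - 420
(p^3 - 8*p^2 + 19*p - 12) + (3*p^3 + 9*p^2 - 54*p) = 4*p^3 + p^2 - 35*p - 12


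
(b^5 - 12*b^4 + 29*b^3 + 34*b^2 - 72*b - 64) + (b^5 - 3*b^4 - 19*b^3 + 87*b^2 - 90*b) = 2*b^5 - 15*b^4 + 10*b^3 + 121*b^2 - 162*b - 64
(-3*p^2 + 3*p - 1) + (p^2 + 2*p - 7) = -2*p^2 + 5*p - 8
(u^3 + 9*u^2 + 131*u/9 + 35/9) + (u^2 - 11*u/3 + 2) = u^3 + 10*u^2 + 98*u/9 + 53/9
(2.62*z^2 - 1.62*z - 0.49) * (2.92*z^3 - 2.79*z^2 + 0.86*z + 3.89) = 7.6504*z^5 - 12.0402*z^4 + 5.3422*z^3 + 10.1657*z^2 - 6.7232*z - 1.9061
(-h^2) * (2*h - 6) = -2*h^3 + 6*h^2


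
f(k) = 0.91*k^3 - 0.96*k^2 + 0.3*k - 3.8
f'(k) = 2.73*k^2 - 1.92*k + 0.3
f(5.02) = 88.63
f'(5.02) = 59.46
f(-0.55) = -4.41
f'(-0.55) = 2.18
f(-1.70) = -11.56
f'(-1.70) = 11.45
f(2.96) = 12.28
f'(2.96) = 18.54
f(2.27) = 2.58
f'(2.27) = 10.01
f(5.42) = 114.51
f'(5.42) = 70.09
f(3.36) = 20.89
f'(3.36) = 24.67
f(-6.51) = -297.50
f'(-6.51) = 128.50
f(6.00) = 160.00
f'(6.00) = 87.06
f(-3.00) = -37.91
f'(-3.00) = 30.63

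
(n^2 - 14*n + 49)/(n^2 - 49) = (n - 7)/(n + 7)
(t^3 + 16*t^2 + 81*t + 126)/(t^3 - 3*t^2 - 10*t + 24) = (t^2 + 13*t + 42)/(t^2 - 6*t + 8)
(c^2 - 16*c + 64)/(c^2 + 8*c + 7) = (c^2 - 16*c + 64)/(c^2 + 8*c + 7)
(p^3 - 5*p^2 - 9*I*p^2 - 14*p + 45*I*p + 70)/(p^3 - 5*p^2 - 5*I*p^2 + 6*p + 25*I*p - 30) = (p^2 - 9*I*p - 14)/(p^2 - 5*I*p + 6)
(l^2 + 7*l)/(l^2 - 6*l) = (l + 7)/(l - 6)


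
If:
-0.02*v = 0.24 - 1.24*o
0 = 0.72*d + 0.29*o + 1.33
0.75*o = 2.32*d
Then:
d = -0.82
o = -2.54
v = -169.74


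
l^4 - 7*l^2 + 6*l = l*(l - 2)*(l - 1)*(l + 3)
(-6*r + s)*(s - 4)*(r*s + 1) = -6*r^2*s^2 + 24*r^2*s + r*s^3 - 4*r*s^2 - 6*r*s + 24*r + s^2 - 4*s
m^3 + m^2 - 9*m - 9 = (m - 3)*(m + 1)*(m + 3)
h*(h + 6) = h^2 + 6*h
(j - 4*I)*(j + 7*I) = j^2 + 3*I*j + 28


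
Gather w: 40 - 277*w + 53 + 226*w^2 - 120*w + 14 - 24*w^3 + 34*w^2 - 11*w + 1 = -24*w^3 + 260*w^2 - 408*w + 108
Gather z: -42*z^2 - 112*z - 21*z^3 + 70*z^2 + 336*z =-21*z^3 + 28*z^2 + 224*z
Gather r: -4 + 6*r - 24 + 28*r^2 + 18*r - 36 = 28*r^2 + 24*r - 64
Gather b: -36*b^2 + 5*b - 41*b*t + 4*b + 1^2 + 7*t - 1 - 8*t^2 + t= -36*b^2 + b*(9 - 41*t) - 8*t^2 + 8*t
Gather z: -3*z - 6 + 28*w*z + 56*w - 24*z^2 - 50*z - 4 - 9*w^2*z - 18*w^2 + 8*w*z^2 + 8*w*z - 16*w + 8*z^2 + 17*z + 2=-18*w^2 + 40*w + z^2*(8*w - 16) + z*(-9*w^2 + 36*w - 36) - 8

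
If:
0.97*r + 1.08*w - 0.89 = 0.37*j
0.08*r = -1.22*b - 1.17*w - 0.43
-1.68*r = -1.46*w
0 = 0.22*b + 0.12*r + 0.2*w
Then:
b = -1.33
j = 2.58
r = 0.83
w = 0.96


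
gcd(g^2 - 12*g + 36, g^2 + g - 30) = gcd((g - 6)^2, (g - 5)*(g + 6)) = 1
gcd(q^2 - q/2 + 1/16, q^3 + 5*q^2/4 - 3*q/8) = q - 1/4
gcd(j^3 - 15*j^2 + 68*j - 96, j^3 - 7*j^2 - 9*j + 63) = j - 3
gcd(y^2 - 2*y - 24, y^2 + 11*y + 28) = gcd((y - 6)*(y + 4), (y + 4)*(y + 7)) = y + 4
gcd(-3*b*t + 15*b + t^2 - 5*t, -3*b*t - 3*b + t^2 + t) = -3*b + t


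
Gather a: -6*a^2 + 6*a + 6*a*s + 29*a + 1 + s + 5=-6*a^2 + a*(6*s + 35) + s + 6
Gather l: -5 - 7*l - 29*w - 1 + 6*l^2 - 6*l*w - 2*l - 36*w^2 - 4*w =6*l^2 + l*(-6*w - 9) - 36*w^2 - 33*w - 6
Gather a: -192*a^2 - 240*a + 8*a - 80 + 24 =-192*a^2 - 232*a - 56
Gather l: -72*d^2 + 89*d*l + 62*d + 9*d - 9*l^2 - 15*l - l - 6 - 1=-72*d^2 + 71*d - 9*l^2 + l*(89*d - 16) - 7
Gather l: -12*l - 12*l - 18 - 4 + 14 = -24*l - 8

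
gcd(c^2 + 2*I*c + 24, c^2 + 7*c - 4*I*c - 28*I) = c - 4*I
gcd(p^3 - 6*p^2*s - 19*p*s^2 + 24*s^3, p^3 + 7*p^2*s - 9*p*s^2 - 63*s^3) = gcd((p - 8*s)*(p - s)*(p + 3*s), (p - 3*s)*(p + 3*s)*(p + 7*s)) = p + 3*s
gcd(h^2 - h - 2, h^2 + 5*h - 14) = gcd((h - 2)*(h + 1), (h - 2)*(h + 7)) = h - 2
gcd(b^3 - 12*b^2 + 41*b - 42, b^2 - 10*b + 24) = 1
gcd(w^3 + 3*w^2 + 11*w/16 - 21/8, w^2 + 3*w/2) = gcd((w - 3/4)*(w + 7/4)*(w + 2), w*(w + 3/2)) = 1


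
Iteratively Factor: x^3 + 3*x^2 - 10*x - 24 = (x - 3)*(x^2 + 6*x + 8) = (x - 3)*(x + 4)*(x + 2)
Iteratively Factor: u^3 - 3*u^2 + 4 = (u - 2)*(u^2 - u - 2) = (u - 2)^2*(u + 1)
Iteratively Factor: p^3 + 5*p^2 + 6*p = (p + 3)*(p^2 + 2*p) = (p + 2)*(p + 3)*(p)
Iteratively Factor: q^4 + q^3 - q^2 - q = (q + 1)*(q^3 - q) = q*(q + 1)*(q^2 - 1) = q*(q - 1)*(q + 1)*(q + 1)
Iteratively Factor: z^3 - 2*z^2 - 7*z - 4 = (z - 4)*(z^2 + 2*z + 1) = (z - 4)*(z + 1)*(z + 1)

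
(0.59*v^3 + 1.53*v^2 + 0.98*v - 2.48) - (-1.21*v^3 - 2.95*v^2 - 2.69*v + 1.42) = 1.8*v^3 + 4.48*v^2 + 3.67*v - 3.9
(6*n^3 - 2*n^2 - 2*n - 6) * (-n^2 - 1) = -6*n^5 + 2*n^4 - 4*n^3 + 8*n^2 + 2*n + 6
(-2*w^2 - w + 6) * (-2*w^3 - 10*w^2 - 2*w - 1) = 4*w^5 + 22*w^4 + 2*w^3 - 56*w^2 - 11*w - 6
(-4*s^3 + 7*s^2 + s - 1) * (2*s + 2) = -8*s^4 + 6*s^3 + 16*s^2 - 2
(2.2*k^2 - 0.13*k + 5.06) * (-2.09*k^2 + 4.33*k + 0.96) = -4.598*k^4 + 9.7977*k^3 - 9.0263*k^2 + 21.785*k + 4.8576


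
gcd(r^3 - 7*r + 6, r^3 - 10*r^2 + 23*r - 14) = r^2 - 3*r + 2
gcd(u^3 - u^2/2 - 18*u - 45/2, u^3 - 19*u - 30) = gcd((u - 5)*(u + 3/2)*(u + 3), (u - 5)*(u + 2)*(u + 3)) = u^2 - 2*u - 15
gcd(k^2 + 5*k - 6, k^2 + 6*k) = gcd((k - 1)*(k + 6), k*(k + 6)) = k + 6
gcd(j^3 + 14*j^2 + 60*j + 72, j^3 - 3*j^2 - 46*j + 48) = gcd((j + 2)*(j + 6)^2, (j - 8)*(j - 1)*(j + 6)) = j + 6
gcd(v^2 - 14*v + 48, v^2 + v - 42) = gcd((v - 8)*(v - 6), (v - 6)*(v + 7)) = v - 6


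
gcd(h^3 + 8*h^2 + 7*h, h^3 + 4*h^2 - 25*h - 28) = h^2 + 8*h + 7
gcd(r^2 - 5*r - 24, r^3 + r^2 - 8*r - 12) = 1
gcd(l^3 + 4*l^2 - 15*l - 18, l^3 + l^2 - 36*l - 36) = l^2 + 7*l + 6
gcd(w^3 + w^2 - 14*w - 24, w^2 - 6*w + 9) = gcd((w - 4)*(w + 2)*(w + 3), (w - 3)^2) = 1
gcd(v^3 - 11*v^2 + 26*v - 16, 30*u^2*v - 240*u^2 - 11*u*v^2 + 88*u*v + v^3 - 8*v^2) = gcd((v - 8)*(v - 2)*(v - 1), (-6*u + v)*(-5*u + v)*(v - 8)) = v - 8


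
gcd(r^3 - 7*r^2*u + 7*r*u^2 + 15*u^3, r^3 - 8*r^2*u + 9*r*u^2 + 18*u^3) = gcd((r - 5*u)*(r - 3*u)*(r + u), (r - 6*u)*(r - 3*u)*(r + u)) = r^2 - 2*r*u - 3*u^2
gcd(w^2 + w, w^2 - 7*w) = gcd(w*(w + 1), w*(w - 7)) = w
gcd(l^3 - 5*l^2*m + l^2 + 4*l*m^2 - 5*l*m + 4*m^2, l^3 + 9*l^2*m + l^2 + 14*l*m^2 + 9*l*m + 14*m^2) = l + 1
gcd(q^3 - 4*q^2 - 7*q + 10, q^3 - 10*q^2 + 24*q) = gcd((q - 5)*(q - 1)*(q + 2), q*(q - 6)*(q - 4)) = 1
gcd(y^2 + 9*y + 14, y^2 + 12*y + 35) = y + 7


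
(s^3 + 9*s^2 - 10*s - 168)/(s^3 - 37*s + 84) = (s + 6)/(s - 3)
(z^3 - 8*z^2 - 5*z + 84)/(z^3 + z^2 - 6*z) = (z^2 - 11*z + 28)/(z*(z - 2))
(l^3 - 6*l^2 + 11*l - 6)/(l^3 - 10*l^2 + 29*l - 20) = (l^2 - 5*l + 6)/(l^2 - 9*l + 20)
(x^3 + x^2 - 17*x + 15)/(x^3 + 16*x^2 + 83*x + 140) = (x^2 - 4*x + 3)/(x^2 + 11*x + 28)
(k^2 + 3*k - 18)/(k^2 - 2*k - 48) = (k - 3)/(k - 8)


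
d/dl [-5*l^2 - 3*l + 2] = -10*l - 3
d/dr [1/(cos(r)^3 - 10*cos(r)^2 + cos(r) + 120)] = (3*cos(r)^2 - 20*cos(r) + 1)*sin(r)/(cos(r)^3 - 10*cos(r)^2 + cos(r) + 120)^2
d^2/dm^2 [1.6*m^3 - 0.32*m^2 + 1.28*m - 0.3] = 9.6*m - 0.64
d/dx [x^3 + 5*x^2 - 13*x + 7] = 3*x^2 + 10*x - 13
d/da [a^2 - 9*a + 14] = 2*a - 9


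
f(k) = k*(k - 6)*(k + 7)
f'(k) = k*(k - 6) + k*(k + 7) + (k - 6)*(k + 7) = 3*k^2 + 2*k - 42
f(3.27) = -91.68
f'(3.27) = -3.38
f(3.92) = -89.04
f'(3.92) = 11.94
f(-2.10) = 83.35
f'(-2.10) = -32.97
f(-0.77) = 32.48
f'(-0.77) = -41.76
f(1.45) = -55.75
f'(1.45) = -32.79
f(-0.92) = 38.71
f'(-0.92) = -41.30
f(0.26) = -10.83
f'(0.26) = -41.28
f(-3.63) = 117.80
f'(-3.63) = -9.73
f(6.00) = 0.00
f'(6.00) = 78.00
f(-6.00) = 72.00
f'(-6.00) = 54.00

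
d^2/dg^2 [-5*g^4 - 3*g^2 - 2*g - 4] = -60*g^2 - 6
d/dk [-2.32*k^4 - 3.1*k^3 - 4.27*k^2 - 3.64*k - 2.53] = -9.28*k^3 - 9.3*k^2 - 8.54*k - 3.64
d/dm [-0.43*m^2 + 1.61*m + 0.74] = 1.61 - 0.86*m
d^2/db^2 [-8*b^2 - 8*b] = -16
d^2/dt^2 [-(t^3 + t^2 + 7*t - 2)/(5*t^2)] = 2*(6 - 7*t)/(5*t^4)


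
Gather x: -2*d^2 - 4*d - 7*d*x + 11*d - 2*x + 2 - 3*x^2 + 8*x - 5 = -2*d^2 + 7*d - 3*x^2 + x*(6 - 7*d) - 3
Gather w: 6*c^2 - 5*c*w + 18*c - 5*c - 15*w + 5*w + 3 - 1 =6*c^2 + 13*c + w*(-5*c - 10) + 2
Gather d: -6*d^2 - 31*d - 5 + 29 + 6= -6*d^2 - 31*d + 30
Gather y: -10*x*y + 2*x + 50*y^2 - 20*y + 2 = 2*x + 50*y^2 + y*(-10*x - 20) + 2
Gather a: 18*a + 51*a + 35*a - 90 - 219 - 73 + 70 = 104*a - 312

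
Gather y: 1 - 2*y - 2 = -2*y - 1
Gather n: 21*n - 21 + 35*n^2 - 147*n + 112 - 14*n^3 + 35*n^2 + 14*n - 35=-14*n^3 + 70*n^2 - 112*n + 56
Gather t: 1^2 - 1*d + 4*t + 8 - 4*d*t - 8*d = -9*d + t*(4 - 4*d) + 9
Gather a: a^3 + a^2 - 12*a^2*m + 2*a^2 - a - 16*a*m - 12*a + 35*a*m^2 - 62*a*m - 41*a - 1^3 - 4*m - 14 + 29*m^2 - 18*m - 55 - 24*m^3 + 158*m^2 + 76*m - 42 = a^3 + a^2*(3 - 12*m) + a*(35*m^2 - 78*m - 54) - 24*m^3 + 187*m^2 + 54*m - 112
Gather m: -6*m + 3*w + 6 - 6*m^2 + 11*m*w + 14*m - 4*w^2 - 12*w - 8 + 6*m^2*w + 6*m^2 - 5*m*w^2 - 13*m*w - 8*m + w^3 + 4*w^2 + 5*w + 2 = 6*m^2*w + m*(-5*w^2 - 2*w) + w^3 - 4*w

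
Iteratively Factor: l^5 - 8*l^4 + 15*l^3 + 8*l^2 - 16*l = (l - 4)*(l^4 - 4*l^3 - l^2 + 4*l) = (l - 4)^2*(l^3 - l) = l*(l - 4)^2*(l^2 - 1) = l*(l - 4)^2*(l + 1)*(l - 1)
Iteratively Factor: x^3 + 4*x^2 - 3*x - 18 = (x + 3)*(x^2 + x - 6) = (x - 2)*(x + 3)*(x + 3)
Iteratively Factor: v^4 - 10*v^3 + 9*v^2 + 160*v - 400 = (v + 4)*(v^3 - 14*v^2 + 65*v - 100) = (v - 4)*(v + 4)*(v^2 - 10*v + 25) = (v - 5)*(v - 4)*(v + 4)*(v - 5)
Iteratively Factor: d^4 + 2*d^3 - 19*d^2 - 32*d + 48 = (d + 4)*(d^3 - 2*d^2 - 11*d + 12) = (d + 3)*(d + 4)*(d^2 - 5*d + 4) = (d - 1)*(d + 3)*(d + 4)*(d - 4)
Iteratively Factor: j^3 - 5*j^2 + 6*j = (j - 3)*(j^2 - 2*j) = j*(j - 3)*(j - 2)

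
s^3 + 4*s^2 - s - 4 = (s - 1)*(s + 1)*(s + 4)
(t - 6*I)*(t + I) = t^2 - 5*I*t + 6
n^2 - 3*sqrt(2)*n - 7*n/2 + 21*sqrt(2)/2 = (n - 7/2)*(n - 3*sqrt(2))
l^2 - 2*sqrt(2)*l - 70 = (l - 7*sqrt(2))*(l + 5*sqrt(2))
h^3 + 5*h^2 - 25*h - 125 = (h - 5)*(h + 5)^2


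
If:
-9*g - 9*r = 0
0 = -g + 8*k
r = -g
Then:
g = -r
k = -r/8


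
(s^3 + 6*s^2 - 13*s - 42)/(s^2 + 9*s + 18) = (s^3 + 6*s^2 - 13*s - 42)/(s^2 + 9*s + 18)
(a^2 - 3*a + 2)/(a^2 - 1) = (a - 2)/(a + 1)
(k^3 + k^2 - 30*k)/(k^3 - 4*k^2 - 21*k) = (-k^2 - k + 30)/(-k^2 + 4*k + 21)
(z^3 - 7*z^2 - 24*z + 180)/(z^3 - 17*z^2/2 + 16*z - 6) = 2*(z^2 - z - 30)/(2*z^2 - 5*z + 2)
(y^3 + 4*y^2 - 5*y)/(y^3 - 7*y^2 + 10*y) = (y^2 + 4*y - 5)/(y^2 - 7*y + 10)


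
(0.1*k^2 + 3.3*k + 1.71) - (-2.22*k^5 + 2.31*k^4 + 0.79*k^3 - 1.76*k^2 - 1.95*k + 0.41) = 2.22*k^5 - 2.31*k^4 - 0.79*k^3 + 1.86*k^2 + 5.25*k + 1.3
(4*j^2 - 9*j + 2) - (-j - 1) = 4*j^2 - 8*j + 3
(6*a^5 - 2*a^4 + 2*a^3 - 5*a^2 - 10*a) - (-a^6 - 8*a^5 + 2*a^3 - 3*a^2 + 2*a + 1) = a^6 + 14*a^5 - 2*a^4 - 2*a^2 - 12*a - 1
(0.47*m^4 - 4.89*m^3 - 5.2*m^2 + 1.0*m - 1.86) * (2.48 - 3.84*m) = -1.8048*m^5 + 19.9432*m^4 + 7.8408*m^3 - 16.736*m^2 + 9.6224*m - 4.6128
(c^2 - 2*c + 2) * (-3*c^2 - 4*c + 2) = -3*c^4 + 2*c^3 + 4*c^2 - 12*c + 4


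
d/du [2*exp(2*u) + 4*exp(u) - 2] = 4*(exp(u) + 1)*exp(u)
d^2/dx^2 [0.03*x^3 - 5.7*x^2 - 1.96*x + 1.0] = 0.18*x - 11.4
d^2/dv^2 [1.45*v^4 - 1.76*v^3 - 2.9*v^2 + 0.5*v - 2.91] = 17.4*v^2 - 10.56*v - 5.8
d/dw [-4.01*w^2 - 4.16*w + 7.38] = -8.02*w - 4.16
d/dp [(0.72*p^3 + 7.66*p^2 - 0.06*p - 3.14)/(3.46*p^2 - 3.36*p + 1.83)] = (2.4912*p^4 - 4.83839999999999*p^3 - 21.5772*p^2 + 49.7644*p - 10.6602)/(11.9716*p^4 - 23.2512*p^3 + 23.9532*p^2 - 12.2976*p + 3.3489)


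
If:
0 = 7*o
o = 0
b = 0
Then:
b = 0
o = 0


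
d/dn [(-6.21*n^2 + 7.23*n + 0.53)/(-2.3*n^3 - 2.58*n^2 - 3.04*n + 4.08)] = (-14.283*n^4 + 33.258*n^3 + 41.1888*n^2 - 47.9388*n + 31.1096)/(5.29*n^6 + 11.868*n^5 + 20.6404*n^4 - 3.0816*n^3 - 11.8112*n^2 - 24.8064*n + 16.6464)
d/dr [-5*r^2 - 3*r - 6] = -10*r - 3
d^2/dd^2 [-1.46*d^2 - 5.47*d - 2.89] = -2.92000000000000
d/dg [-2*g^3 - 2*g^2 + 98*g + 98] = -6*g^2 - 4*g + 98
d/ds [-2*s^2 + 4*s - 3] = 4 - 4*s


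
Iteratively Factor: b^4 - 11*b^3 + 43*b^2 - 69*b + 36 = (b - 3)*(b^3 - 8*b^2 + 19*b - 12) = (b - 4)*(b - 3)*(b^2 - 4*b + 3) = (b - 4)*(b - 3)*(b - 1)*(b - 3)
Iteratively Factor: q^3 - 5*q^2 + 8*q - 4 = (q - 2)*(q^2 - 3*q + 2) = (q - 2)*(q - 1)*(q - 2)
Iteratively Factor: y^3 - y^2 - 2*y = (y - 2)*(y^2 + y) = (y - 2)*(y + 1)*(y)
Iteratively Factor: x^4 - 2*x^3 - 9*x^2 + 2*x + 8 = (x + 1)*(x^3 - 3*x^2 - 6*x + 8) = (x - 4)*(x + 1)*(x^2 + x - 2) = (x - 4)*(x - 1)*(x + 1)*(x + 2)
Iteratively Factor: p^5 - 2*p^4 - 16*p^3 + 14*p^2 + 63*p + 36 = (p + 1)*(p^4 - 3*p^3 - 13*p^2 + 27*p + 36) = (p + 1)^2*(p^3 - 4*p^2 - 9*p + 36) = (p - 3)*(p + 1)^2*(p^2 - p - 12) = (p - 4)*(p - 3)*(p + 1)^2*(p + 3)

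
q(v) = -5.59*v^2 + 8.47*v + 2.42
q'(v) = 8.47 - 11.18*v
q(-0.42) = -2.12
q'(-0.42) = 13.17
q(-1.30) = -18.04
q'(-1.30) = 23.00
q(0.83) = 5.60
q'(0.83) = -0.81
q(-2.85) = -67.12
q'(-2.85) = 40.33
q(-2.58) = -56.64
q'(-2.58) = 37.31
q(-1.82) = -31.51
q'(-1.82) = 28.82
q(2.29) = -7.50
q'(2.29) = -17.13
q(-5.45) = -209.78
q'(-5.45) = 69.40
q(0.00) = 2.42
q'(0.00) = 8.47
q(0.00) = 2.42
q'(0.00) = 8.47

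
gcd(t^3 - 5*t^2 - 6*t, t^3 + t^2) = t^2 + t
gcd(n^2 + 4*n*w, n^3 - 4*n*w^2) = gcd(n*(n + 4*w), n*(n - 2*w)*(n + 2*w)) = n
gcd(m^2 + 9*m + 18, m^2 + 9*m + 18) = m^2 + 9*m + 18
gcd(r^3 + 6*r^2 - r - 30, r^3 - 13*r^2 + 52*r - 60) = r - 2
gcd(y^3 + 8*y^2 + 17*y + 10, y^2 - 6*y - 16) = y + 2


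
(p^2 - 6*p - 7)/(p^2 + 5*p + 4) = (p - 7)/(p + 4)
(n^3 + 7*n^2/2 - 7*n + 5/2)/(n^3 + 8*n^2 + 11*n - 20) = (n - 1/2)/(n + 4)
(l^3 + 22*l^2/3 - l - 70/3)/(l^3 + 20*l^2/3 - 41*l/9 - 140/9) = 3*(l + 2)/(3*l + 4)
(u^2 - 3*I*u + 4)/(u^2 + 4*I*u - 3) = (u - 4*I)/(u + 3*I)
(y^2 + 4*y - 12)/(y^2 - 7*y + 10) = (y + 6)/(y - 5)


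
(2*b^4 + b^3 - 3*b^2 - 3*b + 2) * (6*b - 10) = 12*b^5 - 14*b^4 - 28*b^3 + 12*b^2 + 42*b - 20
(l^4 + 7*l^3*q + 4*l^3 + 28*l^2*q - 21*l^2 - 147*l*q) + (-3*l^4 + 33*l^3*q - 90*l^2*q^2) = -2*l^4 + 40*l^3*q + 4*l^3 - 90*l^2*q^2 + 28*l^2*q - 21*l^2 - 147*l*q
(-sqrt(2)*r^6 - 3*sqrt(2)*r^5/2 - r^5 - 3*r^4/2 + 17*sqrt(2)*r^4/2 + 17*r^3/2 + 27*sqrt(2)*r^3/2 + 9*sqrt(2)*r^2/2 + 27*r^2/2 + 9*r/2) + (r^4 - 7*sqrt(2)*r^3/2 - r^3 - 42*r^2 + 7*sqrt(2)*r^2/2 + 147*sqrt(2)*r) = -sqrt(2)*r^6 - 3*sqrt(2)*r^5/2 - r^5 - r^4/2 + 17*sqrt(2)*r^4/2 + 15*r^3/2 + 10*sqrt(2)*r^3 - 57*r^2/2 + 8*sqrt(2)*r^2 + 9*r/2 + 147*sqrt(2)*r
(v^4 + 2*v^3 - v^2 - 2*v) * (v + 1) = v^5 + 3*v^4 + v^3 - 3*v^2 - 2*v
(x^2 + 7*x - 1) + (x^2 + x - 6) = 2*x^2 + 8*x - 7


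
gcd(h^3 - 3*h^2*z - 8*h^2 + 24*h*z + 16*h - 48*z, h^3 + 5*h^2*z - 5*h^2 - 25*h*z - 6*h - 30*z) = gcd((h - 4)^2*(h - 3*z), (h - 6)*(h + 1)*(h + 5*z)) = 1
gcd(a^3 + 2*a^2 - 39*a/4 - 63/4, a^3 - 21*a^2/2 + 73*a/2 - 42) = a - 3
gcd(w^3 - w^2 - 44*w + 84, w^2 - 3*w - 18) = w - 6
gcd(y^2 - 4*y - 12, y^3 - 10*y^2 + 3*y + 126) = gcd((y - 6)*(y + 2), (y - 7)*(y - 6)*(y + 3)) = y - 6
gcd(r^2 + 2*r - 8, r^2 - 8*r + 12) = r - 2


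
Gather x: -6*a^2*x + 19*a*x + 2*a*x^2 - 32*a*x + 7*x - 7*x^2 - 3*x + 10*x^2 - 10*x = x^2*(2*a + 3) + x*(-6*a^2 - 13*a - 6)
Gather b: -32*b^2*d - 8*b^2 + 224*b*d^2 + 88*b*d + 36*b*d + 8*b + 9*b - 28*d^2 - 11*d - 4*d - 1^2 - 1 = b^2*(-32*d - 8) + b*(224*d^2 + 124*d + 17) - 28*d^2 - 15*d - 2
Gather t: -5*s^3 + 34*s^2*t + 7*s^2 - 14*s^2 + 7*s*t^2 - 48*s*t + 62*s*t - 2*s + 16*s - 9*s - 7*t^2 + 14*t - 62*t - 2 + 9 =-5*s^3 - 7*s^2 + 5*s + t^2*(7*s - 7) + t*(34*s^2 + 14*s - 48) + 7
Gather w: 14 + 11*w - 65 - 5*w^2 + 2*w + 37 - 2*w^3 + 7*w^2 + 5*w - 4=-2*w^3 + 2*w^2 + 18*w - 18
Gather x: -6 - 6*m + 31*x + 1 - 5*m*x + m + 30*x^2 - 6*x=-5*m + 30*x^2 + x*(25 - 5*m) - 5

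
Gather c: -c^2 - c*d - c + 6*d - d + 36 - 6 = -c^2 + c*(-d - 1) + 5*d + 30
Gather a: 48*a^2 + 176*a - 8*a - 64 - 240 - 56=48*a^2 + 168*a - 360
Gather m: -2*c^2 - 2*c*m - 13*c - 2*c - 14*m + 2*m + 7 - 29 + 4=-2*c^2 - 15*c + m*(-2*c - 12) - 18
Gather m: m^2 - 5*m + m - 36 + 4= m^2 - 4*m - 32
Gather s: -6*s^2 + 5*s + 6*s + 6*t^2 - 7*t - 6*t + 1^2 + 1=-6*s^2 + 11*s + 6*t^2 - 13*t + 2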